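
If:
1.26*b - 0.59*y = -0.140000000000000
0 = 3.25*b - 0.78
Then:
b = 0.24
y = 0.75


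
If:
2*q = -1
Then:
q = -1/2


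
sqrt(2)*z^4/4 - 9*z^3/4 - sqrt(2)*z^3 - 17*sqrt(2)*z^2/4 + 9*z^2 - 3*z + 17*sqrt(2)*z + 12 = (z/2 + sqrt(2)/2)*(z - 4)*(z - 6*sqrt(2))*(sqrt(2)*z/2 + 1/2)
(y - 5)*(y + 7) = y^2 + 2*y - 35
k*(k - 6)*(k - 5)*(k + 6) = k^4 - 5*k^3 - 36*k^2 + 180*k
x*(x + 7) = x^2 + 7*x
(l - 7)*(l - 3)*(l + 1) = l^3 - 9*l^2 + 11*l + 21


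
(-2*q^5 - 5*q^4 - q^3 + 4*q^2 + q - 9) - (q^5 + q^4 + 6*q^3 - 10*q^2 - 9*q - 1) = -3*q^5 - 6*q^4 - 7*q^3 + 14*q^2 + 10*q - 8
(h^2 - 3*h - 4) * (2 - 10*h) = -10*h^3 + 32*h^2 + 34*h - 8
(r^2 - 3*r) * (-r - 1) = -r^3 + 2*r^2 + 3*r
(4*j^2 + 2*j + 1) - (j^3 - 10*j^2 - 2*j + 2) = -j^3 + 14*j^2 + 4*j - 1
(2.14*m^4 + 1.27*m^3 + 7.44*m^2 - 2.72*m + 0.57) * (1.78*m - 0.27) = 3.8092*m^5 + 1.6828*m^4 + 12.9003*m^3 - 6.8504*m^2 + 1.749*m - 0.1539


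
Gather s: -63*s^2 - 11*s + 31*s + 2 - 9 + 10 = -63*s^2 + 20*s + 3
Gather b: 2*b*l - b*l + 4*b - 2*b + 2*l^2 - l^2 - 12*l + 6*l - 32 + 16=b*(l + 2) + l^2 - 6*l - 16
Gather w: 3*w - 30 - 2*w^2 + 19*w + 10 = -2*w^2 + 22*w - 20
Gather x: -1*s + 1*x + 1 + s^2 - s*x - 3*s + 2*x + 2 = s^2 - 4*s + x*(3 - s) + 3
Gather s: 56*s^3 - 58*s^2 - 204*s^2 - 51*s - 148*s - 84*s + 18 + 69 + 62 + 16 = 56*s^3 - 262*s^2 - 283*s + 165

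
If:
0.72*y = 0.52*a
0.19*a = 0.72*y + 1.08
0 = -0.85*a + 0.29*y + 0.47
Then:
No Solution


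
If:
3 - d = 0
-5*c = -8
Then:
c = 8/5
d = 3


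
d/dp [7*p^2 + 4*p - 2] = 14*p + 4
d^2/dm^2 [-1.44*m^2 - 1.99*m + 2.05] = -2.88000000000000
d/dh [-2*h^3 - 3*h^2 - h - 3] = -6*h^2 - 6*h - 1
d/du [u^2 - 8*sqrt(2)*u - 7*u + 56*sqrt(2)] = 2*u - 8*sqrt(2) - 7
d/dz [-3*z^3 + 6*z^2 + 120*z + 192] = -9*z^2 + 12*z + 120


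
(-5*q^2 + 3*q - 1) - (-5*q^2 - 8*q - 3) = 11*q + 2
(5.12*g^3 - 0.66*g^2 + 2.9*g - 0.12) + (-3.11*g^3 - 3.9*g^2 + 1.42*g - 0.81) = 2.01*g^3 - 4.56*g^2 + 4.32*g - 0.93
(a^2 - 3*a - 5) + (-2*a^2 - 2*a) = -a^2 - 5*a - 5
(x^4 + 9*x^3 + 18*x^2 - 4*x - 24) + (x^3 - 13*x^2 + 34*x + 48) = x^4 + 10*x^3 + 5*x^2 + 30*x + 24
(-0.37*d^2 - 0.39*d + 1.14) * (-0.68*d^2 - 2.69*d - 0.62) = 0.2516*d^4 + 1.2605*d^3 + 0.5033*d^2 - 2.8248*d - 0.7068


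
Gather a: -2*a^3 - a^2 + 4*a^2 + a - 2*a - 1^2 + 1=-2*a^3 + 3*a^2 - a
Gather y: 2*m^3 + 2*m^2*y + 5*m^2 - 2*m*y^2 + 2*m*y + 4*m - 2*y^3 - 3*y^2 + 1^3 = 2*m^3 + 5*m^2 + 4*m - 2*y^3 + y^2*(-2*m - 3) + y*(2*m^2 + 2*m) + 1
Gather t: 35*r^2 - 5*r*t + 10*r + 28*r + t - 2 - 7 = 35*r^2 + 38*r + t*(1 - 5*r) - 9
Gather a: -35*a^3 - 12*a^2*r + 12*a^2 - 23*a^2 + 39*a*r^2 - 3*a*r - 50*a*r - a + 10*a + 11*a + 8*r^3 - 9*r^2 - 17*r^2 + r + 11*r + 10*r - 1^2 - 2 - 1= -35*a^3 + a^2*(-12*r - 11) + a*(39*r^2 - 53*r + 20) + 8*r^3 - 26*r^2 + 22*r - 4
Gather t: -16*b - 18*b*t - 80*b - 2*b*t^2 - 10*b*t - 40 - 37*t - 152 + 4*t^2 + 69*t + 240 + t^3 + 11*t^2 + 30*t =-96*b + t^3 + t^2*(15 - 2*b) + t*(62 - 28*b) + 48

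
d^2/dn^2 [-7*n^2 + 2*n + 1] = -14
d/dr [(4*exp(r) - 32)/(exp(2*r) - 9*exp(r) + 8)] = -4*exp(r)/(exp(2*r) - 2*exp(r) + 1)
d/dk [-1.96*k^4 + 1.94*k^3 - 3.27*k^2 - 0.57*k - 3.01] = -7.84*k^3 + 5.82*k^2 - 6.54*k - 0.57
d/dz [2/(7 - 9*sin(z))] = 18*cos(z)/(9*sin(z) - 7)^2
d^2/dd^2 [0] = 0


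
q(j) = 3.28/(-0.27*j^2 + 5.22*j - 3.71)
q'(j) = 3.28*(0.54*j - 5.22)/(-0.27*j^2 + 5.22*j - 3.71)^2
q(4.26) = 0.24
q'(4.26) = -0.05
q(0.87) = 5.23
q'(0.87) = -39.63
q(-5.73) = -0.08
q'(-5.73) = -0.02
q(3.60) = 0.28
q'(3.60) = -0.08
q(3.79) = 0.27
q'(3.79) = -0.07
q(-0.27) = -0.64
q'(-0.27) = -0.67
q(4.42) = 0.23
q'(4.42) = -0.05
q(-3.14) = -0.14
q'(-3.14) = -0.04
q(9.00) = 0.15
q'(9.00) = -0.00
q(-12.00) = -0.03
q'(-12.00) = -0.00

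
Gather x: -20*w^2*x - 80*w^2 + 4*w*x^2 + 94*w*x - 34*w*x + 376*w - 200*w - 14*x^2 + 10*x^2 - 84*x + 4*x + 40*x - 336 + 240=-80*w^2 + 176*w + x^2*(4*w - 4) + x*(-20*w^2 + 60*w - 40) - 96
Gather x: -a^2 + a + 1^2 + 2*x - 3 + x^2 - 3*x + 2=-a^2 + a + x^2 - x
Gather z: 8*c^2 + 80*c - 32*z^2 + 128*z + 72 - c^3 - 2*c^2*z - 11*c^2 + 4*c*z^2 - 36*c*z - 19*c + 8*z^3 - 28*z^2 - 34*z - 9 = -c^3 - 3*c^2 + 61*c + 8*z^3 + z^2*(4*c - 60) + z*(-2*c^2 - 36*c + 94) + 63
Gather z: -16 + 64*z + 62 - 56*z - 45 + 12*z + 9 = 20*z + 10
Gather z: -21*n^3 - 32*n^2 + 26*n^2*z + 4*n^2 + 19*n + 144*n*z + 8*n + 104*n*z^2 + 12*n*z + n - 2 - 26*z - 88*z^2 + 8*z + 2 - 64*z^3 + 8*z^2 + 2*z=-21*n^3 - 28*n^2 + 28*n - 64*z^3 + z^2*(104*n - 80) + z*(26*n^2 + 156*n - 16)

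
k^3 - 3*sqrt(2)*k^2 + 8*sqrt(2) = (k - 2*sqrt(2))^2*(k + sqrt(2))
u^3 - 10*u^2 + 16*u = u*(u - 8)*(u - 2)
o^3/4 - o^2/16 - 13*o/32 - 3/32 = (o/4 + 1/4)*(o - 3/2)*(o + 1/4)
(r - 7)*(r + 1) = r^2 - 6*r - 7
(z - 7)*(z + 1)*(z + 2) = z^3 - 4*z^2 - 19*z - 14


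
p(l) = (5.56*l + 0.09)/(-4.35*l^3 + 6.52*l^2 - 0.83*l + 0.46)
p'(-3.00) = -0.05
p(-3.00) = -0.09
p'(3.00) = 0.27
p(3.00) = -0.28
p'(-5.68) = -0.01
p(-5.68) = -0.03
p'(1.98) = 2.70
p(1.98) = -1.18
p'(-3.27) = -0.04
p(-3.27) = -0.08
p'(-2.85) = -0.06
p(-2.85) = -0.10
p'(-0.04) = 10.32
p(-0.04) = -0.26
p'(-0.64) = -1.03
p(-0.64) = -0.72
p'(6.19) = 0.02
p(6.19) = -0.04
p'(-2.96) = -0.05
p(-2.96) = -0.09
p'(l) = (5.56*l + 0.09)*(13.05*l^2 - 13.04*l + 0.83)/(-4.35*l^3 + 6.52*l^2 - 0.83*l + 0.46)^2 + 5.56/(-4.35*l^3 + 6.52*l^2 - 0.83*l + 0.46)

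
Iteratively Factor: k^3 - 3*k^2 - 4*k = (k + 1)*(k^2 - 4*k) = k*(k + 1)*(k - 4)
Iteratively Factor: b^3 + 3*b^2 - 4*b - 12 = (b - 2)*(b^2 + 5*b + 6) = (b - 2)*(b + 3)*(b + 2)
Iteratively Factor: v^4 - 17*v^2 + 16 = (v + 4)*(v^3 - 4*v^2 - v + 4) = (v + 1)*(v + 4)*(v^2 - 5*v + 4) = (v - 4)*(v + 1)*(v + 4)*(v - 1)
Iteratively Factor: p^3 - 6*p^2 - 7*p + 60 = (p + 3)*(p^2 - 9*p + 20) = (p - 5)*(p + 3)*(p - 4)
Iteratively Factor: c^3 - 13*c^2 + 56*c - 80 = (c - 5)*(c^2 - 8*c + 16) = (c - 5)*(c - 4)*(c - 4)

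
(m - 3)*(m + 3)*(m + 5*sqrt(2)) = m^3 + 5*sqrt(2)*m^2 - 9*m - 45*sqrt(2)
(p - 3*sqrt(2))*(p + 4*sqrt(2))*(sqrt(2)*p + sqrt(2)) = sqrt(2)*p^3 + sqrt(2)*p^2 + 2*p^2 - 24*sqrt(2)*p + 2*p - 24*sqrt(2)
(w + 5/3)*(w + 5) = w^2 + 20*w/3 + 25/3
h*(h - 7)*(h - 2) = h^3 - 9*h^2 + 14*h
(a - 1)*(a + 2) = a^2 + a - 2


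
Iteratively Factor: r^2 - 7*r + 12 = (r - 3)*(r - 4)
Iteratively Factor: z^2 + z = (z + 1)*(z)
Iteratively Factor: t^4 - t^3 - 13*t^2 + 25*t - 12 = (t - 3)*(t^3 + 2*t^2 - 7*t + 4) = (t - 3)*(t - 1)*(t^2 + 3*t - 4) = (t - 3)*(t - 1)^2*(t + 4)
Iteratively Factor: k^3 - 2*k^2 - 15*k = (k)*(k^2 - 2*k - 15) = k*(k + 3)*(k - 5)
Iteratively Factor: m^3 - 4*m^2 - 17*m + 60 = (m - 3)*(m^2 - m - 20) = (m - 3)*(m + 4)*(m - 5)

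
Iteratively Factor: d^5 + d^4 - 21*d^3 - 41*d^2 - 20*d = (d)*(d^4 + d^3 - 21*d^2 - 41*d - 20) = d*(d + 4)*(d^3 - 3*d^2 - 9*d - 5) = d*(d + 1)*(d + 4)*(d^2 - 4*d - 5) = d*(d - 5)*(d + 1)*(d + 4)*(d + 1)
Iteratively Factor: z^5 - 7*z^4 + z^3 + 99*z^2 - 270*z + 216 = (z - 3)*(z^4 - 4*z^3 - 11*z^2 + 66*z - 72) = (z - 3)^2*(z^3 - z^2 - 14*z + 24) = (z - 3)^2*(z - 2)*(z^2 + z - 12) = (z - 3)^3*(z - 2)*(z + 4)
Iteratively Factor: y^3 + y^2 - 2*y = (y - 1)*(y^2 + 2*y) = (y - 1)*(y + 2)*(y)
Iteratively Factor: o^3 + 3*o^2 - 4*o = (o - 1)*(o^2 + 4*o) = o*(o - 1)*(o + 4)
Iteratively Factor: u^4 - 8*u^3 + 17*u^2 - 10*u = (u - 1)*(u^3 - 7*u^2 + 10*u) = (u - 2)*(u - 1)*(u^2 - 5*u) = (u - 5)*(u - 2)*(u - 1)*(u)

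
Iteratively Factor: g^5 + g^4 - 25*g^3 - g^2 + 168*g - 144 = (g - 3)*(g^4 + 4*g^3 - 13*g^2 - 40*g + 48) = (g - 3)^2*(g^3 + 7*g^2 + 8*g - 16) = (g - 3)^2*(g - 1)*(g^2 + 8*g + 16) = (g - 3)^2*(g - 1)*(g + 4)*(g + 4)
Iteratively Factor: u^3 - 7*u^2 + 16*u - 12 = (u - 2)*(u^2 - 5*u + 6) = (u - 3)*(u - 2)*(u - 2)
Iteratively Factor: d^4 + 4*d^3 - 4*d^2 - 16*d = (d - 2)*(d^3 + 6*d^2 + 8*d) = d*(d - 2)*(d^2 + 6*d + 8) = d*(d - 2)*(d + 2)*(d + 4)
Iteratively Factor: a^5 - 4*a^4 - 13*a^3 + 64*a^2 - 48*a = (a)*(a^4 - 4*a^3 - 13*a^2 + 64*a - 48) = a*(a - 4)*(a^3 - 13*a + 12) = a*(a - 4)*(a - 3)*(a^2 + 3*a - 4) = a*(a - 4)*(a - 3)*(a + 4)*(a - 1)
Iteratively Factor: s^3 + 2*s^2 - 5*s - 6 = (s + 3)*(s^2 - s - 2) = (s + 1)*(s + 3)*(s - 2)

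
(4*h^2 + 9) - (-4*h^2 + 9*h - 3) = 8*h^2 - 9*h + 12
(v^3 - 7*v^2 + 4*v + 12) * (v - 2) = v^4 - 9*v^3 + 18*v^2 + 4*v - 24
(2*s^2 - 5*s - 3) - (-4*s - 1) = 2*s^2 - s - 2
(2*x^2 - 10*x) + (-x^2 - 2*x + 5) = x^2 - 12*x + 5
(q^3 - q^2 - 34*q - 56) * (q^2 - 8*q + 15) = q^5 - 9*q^4 - 11*q^3 + 201*q^2 - 62*q - 840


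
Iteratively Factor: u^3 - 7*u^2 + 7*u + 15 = (u - 3)*(u^2 - 4*u - 5) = (u - 3)*(u + 1)*(u - 5)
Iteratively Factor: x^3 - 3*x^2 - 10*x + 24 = (x - 2)*(x^2 - x - 12) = (x - 4)*(x - 2)*(x + 3)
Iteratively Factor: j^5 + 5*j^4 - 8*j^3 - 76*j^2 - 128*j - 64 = (j - 4)*(j^4 + 9*j^3 + 28*j^2 + 36*j + 16) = (j - 4)*(j + 1)*(j^3 + 8*j^2 + 20*j + 16) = (j - 4)*(j + 1)*(j + 2)*(j^2 + 6*j + 8) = (j - 4)*(j + 1)*(j + 2)^2*(j + 4)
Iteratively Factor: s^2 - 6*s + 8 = (s - 2)*(s - 4)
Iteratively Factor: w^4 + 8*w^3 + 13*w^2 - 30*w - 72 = (w + 4)*(w^3 + 4*w^2 - 3*w - 18) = (w + 3)*(w + 4)*(w^2 + w - 6) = (w - 2)*(w + 3)*(w + 4)*(w + 3)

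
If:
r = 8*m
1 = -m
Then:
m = -1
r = -8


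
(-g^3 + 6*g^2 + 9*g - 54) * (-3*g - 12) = 3*g^4 - 6*g^3 - 99*g^2 + 54*g + 648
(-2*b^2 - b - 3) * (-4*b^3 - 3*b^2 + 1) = 8*b^5 + 10*b^4 + 15*b^3 + 7*b^2 - b - 3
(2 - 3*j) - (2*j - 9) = 11 - 5*j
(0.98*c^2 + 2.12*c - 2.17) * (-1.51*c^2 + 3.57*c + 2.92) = -1.4798*c^4 + 0.2974*c^3 + 13.7067*c^2 - 1.5565*c - 6.3364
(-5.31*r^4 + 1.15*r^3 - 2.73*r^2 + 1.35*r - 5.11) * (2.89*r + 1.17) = -15.3459*r^5 - 2.8892*r^4 - 6.5442*r^3 + 0.707400000000001*r^2 - 13.1884*r - 5.9787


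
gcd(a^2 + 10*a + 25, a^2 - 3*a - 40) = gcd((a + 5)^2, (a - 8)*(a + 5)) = a + 5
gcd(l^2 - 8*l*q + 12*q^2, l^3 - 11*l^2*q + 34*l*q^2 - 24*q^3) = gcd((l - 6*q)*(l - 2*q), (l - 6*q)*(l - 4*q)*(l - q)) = -l + 6*q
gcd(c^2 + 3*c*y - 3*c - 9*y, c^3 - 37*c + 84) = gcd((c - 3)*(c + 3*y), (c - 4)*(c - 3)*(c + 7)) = c - 3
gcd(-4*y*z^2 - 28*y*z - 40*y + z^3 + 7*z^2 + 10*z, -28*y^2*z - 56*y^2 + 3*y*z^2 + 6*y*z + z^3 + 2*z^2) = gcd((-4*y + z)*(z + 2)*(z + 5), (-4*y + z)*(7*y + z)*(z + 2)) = 4*y*z + 8*y - z^2 - 2*z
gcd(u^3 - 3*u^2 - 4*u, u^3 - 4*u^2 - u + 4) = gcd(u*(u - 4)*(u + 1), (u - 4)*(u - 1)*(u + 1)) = u^2 - 3*u - 4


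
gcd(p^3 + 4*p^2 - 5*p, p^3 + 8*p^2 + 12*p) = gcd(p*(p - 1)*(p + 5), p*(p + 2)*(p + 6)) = p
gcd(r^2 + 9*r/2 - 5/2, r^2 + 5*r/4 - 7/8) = r - 1/2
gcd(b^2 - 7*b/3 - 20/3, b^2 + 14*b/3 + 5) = b + 5/3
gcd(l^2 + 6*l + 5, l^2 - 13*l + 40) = 1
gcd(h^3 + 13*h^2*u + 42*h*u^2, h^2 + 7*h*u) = h^2 + 7*h*u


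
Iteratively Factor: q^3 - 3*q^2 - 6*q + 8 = (q - 1)*(q^2 - 2*q - 8) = (q - 1)*(q + 2)*(q - 4)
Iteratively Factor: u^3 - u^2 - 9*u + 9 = (u + 3)*(u^2 - 4*u + 3) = (u - 1)*(u + 3)*(u - 3)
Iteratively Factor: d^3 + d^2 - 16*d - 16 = (d + 1)*(d^2 - 16) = (d - 4)*(d + 1)*(d + 4)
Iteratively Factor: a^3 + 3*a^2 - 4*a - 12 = (a + 2)*(a^2 + a - 6) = (a + 2)*(a + 3)*(a - 2)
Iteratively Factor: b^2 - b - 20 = (b + 4)*(b - 5)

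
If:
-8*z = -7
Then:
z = 7/8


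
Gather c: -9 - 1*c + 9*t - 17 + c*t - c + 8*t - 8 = c*(t - 2) + 17*t - 34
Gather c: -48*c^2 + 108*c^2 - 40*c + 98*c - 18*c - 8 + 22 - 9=60*c^2 + 40*c + 5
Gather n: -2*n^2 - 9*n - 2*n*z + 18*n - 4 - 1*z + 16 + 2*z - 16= -2*n^2 + n*(9 - 2*z) + z - 4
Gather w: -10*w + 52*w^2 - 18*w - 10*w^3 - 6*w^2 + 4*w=-10*w^3 + 46*w^2 - 24*w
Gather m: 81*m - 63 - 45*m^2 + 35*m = -45*m^2 + 116*m - 63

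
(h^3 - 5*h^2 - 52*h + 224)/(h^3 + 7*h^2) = 1 - 12/h + 32/h^2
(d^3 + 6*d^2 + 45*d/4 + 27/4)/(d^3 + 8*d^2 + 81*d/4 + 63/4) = (2*d + 3)/(2*d + 7)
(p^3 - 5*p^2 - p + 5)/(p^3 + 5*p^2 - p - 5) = (p - 5)/(p + 5)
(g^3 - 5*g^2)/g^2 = g - 5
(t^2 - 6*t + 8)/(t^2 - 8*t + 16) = (t - 2)/(t - 4)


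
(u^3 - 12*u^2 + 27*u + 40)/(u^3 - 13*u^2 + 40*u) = (u + 1)/u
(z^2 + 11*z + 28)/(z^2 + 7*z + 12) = (z + 7)/(z + 3)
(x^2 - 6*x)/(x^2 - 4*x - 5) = x*(6 - x)/(-x^2 + 4*x + 5)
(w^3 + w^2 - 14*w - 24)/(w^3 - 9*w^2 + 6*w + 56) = (w + 3)/(w - 7)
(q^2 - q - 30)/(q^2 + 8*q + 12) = (q^2 - q - 30)/(q^2 + 8*q + 12)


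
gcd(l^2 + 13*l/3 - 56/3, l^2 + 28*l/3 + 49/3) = l + 7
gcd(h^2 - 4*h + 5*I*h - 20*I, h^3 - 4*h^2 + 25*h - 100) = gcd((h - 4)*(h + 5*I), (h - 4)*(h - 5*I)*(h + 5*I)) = h^2 + h*(-4 + 5*I) - 20*I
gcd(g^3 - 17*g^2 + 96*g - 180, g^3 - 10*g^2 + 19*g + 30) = g^2 - 11*g + 30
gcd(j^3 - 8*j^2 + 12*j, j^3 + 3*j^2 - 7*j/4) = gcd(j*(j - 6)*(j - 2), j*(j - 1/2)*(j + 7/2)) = j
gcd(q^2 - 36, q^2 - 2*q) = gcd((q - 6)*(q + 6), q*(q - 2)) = 1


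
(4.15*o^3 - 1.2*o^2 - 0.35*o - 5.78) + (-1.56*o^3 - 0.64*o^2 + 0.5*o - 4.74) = 2.59*o^3 - 1.84*o^2 + 0.15*o - 10.52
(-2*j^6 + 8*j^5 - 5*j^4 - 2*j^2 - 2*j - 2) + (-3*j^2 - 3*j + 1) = -2*j^6 + 8*j^5 - 5*j^4 - 5*j^2 - 5*j - 1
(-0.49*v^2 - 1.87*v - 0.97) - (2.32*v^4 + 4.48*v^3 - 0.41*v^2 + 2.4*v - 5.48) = -2.32*v^4 - 4.48*v^3 - 0.08*v^2 - 4.27*v + 4.51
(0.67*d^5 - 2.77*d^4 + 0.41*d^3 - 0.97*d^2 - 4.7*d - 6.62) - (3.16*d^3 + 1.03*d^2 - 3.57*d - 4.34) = 0.67*d^5 - 2.77*d^4 - 2.75*d^3 - 2.0*d^2 - 1.13*d - 2.28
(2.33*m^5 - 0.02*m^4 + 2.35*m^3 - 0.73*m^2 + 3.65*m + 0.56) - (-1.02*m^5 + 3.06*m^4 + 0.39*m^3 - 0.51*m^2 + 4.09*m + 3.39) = 3.35*m^5 - 3.08*m^4 + 1.96*m^3 - 0.22*m^2 - 0.44*m - 2.83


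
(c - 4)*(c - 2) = c^2 - 6*c + 8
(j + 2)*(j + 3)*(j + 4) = j^3 + 9*j^2 + 26*j + 24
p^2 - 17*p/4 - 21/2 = (p - 6)*(p + 7/4)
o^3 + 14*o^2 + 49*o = o*(o + 7)^2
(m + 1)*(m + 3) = m^2 + 4*m + 3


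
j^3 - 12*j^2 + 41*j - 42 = (j - 7)*(j - 3)*(j - 2)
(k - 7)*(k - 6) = k^2 - 13*k + 42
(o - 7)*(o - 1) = o^2 - 8*o + 7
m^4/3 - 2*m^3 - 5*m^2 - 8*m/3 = m*(m/3 + 1/3)*(m - 8)*(m + 1)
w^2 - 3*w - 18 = (w - 6)*(w + 3)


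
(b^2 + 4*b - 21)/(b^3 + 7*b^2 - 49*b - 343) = (b - 3)/(b^2 - 49)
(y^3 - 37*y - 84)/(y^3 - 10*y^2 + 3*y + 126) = (y + 4)/(y - 6)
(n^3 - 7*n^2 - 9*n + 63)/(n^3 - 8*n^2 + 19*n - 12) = (n^2 - 4*n - 21)/(n^2 - 5*n + 4)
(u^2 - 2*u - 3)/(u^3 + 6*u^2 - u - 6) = (u - 3)/(u^2 + 5*u - 6)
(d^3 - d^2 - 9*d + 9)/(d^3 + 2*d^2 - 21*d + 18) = (d + 3)/(d + 6)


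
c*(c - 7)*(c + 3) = c^3 - 4*c^2 - 21*c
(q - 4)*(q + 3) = q^2 - q - 12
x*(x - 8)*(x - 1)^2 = x^4 - 10*x^3 + 17*x^2 - 8*x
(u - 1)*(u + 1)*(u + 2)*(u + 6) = u^4 + 8*u^3 + 11*u^2 - 8*u - 12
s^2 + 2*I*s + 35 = (s - 5*I)*(s + 7*I)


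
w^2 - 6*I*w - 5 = (w - 5*I)*(w - I)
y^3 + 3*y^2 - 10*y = y*(y - 2)*(y + 5)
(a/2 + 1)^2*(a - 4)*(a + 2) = a^4/4 + a^3/2 - 3*a^2 - 10*a - 8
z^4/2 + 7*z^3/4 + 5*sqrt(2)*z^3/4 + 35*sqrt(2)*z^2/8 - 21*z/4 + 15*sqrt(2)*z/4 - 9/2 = (z/2 + 1)*(z + 3/2)*(z - sqrt(2)/2)*(z + 3*sqrt(2))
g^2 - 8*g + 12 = (g - 6)*(g - 2)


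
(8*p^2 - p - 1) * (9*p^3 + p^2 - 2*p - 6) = 72*p^5 - p^4 - 26*p^3 - 47*p^2 + 8*p + 6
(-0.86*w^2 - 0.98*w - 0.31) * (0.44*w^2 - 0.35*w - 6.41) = -0.3784*w^4 - 0.1302*w^3 + 5.7192*w^2 + 6.3903*w + 1.9871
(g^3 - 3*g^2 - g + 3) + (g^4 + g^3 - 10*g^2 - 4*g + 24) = g^4 + 2*g^3 - 13*g^2 - 5*g + 27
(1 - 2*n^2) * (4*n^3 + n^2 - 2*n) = -8*n^5 - 2*n^4 + 8*n^3 + n^2 - 2*n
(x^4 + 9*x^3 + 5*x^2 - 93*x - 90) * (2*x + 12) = 2*x^5 + 30*x^4 + 118*x^3 - 126*x^2 - 1296*x - 1080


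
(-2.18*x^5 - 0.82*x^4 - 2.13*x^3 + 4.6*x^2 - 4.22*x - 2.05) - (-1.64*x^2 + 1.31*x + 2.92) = -2.18*x^5 - 0.82*x^4 - 2.13*x^3 + 6.24*x^2 - 5.53*x - 4.97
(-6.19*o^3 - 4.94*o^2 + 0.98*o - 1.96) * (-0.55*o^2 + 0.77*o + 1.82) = 3.4045*o^5 - 2.0493*o^4 - 15.6086*o^3 - 7.1582*o^2 + 0.2744*o - 3.5672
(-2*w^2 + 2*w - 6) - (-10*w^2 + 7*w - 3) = 8*w^2 - 5*w - 3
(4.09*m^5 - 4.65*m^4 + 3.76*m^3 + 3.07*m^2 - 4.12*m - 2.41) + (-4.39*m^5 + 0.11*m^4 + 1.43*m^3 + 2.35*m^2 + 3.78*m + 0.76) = -0.3*m^5 - 4.54*m^4 + 5.19*m^3 + 5.42*m^2 - 0.34*m - 1.65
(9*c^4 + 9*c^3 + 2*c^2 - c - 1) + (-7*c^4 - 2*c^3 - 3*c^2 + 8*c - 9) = 2*c^4 + 7*c^3 - c^2 + 7*c - 10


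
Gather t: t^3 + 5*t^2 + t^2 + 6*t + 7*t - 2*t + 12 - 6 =t^3 + 6*t^2 + 11*t + 6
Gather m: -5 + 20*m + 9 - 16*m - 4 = 4*m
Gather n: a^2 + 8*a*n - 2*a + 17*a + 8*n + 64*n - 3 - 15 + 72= a^2 + 15*a + n*(8*a + 72) + 54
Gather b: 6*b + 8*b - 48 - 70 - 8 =14*b - 126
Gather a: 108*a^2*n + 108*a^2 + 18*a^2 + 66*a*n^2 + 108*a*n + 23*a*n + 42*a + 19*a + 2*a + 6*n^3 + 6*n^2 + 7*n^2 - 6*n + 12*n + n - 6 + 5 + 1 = a^2*(108*n + 126) + a*(66*n^2 + 131*n + 63) + 6*n^3 + 13*n^2 + 7*n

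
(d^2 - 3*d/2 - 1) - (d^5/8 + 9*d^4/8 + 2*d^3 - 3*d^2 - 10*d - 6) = -d^5/8 - 9*d^4/8 - 2*d^3 + 4*d^2 + 17*d/2 + 5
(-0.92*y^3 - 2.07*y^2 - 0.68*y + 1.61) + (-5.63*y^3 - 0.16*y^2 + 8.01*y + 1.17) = -6.55*y^3 - 2.23*y^2 + 7.33*y + 2.78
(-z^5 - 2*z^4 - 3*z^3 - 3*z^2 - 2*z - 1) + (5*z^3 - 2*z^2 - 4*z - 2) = -z^5 - 2*z^4 + 2*z^3 - 5*z^2 - 6*z - 3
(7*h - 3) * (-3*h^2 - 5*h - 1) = -21*h^3 - 26*h^2 + 8*h + 3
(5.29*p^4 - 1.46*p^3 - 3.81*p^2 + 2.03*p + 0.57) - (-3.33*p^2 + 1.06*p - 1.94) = 5.29*p^4 - 1.46*p^3 - 0.48*p^2 + 0.97*p + 2.51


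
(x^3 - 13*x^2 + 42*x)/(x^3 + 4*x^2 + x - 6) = x*(x^2 - 13*x + 42)/(x^3 + 4*x^2 + x - 6)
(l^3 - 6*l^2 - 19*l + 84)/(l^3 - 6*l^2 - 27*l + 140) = (l^2 + l - 12)/(l^2 + l - 20)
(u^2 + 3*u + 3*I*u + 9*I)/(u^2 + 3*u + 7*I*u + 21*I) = (u + 3*I)/(u + 7*I)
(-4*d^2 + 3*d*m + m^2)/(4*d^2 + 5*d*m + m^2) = (-d + m)/(d + m)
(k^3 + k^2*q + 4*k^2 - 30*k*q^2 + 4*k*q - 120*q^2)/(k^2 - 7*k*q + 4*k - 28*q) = (-k^2 - k*q + 30*q^2)/(-k + 7*q)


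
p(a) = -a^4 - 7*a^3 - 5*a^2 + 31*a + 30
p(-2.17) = -11.46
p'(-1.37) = 15.57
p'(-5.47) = 112.03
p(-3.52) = 10.71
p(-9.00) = -2112.00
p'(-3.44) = -20.28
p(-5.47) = -38.76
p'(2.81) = -251.67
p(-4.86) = 6.90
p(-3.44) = 9.11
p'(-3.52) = -19.54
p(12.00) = -33150.00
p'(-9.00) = 1336.00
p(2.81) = -140.04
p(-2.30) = -10.57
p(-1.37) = -7.38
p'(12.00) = -10025.00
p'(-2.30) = -8.42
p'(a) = -4*a^3 - 21*a^2 - 10*a + 31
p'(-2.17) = -5.31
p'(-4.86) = 42.75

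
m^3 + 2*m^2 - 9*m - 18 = (m - 3)*(m + 2)*(m + 3)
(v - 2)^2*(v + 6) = v^3 + 2*v^2 - 20*v + 24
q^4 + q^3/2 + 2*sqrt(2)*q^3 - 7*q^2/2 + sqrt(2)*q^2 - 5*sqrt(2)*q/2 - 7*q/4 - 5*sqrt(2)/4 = (q + 1/2)*(q - sqrt(2))*(q + sqrt(2)/2)*(q + 5*sqrt(2)/2)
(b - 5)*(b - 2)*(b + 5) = b^3 - 2*b^2 - 25*b + 50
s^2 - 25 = (s - 5)*(s + 5)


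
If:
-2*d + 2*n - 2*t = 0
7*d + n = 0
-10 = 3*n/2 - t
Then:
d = 4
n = -28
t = -32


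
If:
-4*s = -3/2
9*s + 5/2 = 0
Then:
No Solution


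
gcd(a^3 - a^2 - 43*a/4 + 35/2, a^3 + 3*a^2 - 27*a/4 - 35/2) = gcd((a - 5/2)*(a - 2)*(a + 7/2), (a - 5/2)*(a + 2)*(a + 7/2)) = a^2 + a - 35/4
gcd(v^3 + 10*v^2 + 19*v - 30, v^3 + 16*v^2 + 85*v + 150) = v^2 + 11*v + 30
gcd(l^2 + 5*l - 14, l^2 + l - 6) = l - 2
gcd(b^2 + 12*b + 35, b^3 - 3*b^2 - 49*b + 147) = b + 7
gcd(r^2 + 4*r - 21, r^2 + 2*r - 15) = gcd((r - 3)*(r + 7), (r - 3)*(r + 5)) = r - 3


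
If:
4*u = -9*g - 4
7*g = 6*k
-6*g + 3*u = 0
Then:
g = -4/17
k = -14/51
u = -8/17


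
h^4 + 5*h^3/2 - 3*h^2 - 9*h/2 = h*(h - 3/2)*(h + 1)*(h + 3)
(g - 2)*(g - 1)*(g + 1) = g^3 - 2*g^2 - g + 2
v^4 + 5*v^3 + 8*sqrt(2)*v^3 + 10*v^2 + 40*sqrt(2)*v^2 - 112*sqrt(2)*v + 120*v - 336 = (v - 2)*(v + 7)*(v + 2*sqrt(2))*(v + 6*sqrt(2))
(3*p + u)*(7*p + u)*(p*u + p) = 21*p^3*u + 21*p^3 + 10*p^2*u^2 + 10*p^2*u + p*u^3 + p*u^2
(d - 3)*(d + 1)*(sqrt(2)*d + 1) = sqrt(2)*d^3 - 2*sqrt(2)*d^2 + d^2 - 3*sqrt(2)*d - 2*d - 3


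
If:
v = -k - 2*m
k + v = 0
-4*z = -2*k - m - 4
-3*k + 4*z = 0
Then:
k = 4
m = 0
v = -4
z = 3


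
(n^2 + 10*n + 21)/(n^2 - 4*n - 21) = (n + 7)/(n - 7)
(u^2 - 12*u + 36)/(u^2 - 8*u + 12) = (u - 6)/(u - 2)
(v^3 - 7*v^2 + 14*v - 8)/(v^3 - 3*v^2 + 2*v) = (v - 4)/v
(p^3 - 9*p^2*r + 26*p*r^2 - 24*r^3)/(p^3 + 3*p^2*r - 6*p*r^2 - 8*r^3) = (p^2 - 7*p*r + 12*r^2)/(p^2 + 5*p*r + 4*r^2)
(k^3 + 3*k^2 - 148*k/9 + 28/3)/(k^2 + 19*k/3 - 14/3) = (k^2 + 11*k/3 - 14)/(k + 7)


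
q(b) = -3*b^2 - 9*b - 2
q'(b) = -6*b - 9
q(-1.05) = 4.14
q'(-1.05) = -2.70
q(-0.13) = -0.88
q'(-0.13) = -8.22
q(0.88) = -12.24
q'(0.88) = -14.28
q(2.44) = -41.82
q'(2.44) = -23.64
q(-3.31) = -5.08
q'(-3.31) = 10.86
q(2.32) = -39.03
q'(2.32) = -22.92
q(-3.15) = -3.42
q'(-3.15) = 9.90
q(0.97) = -13.55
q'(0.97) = -14.82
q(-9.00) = -164.00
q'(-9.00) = 45.00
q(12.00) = -542.00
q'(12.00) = -81.00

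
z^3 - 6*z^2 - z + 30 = (z - 5)*(z - 3)*(z + 2)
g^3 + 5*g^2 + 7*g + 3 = (g + 1)^2*(g + 3)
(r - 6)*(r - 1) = r^2 - 7*r + 6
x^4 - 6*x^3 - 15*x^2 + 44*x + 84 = (x - 7)*(x - 3)*(x + 2)^2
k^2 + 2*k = k*(k + 2)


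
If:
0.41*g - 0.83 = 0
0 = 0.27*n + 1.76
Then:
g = 2.02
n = -6.52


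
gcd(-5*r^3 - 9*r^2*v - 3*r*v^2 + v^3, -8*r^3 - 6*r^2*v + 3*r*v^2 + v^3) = r + v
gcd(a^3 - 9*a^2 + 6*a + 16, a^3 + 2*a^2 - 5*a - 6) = a^2 - a - 2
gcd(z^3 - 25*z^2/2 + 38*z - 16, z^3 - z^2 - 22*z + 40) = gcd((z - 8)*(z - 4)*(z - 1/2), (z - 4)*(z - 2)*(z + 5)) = z - 4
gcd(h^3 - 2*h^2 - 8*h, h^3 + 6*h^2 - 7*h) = h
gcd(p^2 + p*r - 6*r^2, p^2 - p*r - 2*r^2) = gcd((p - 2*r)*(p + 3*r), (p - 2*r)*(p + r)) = p - 2*r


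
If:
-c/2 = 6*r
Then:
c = -12*r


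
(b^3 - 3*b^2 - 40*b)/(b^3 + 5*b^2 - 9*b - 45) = b*(b - 8)/(b^2 - 9)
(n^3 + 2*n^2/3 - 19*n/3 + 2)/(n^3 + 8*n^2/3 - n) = (n - 2)/n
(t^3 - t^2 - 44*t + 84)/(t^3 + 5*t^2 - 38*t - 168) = (t - 2)/(t + 4)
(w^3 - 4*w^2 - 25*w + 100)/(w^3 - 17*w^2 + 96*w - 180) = (w^2 + w - 20)/(w^2 - 12*w + 36)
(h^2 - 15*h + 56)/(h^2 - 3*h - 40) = (h - 7)/(h + 5)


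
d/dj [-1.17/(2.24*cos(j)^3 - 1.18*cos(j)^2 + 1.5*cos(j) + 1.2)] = (-7.8624*cos(j)^2 + 2.7612*cos(j) - 1.755)*sin(j)/(2.24*cos(j)^3 - 1.18*cos(j)^2 + 1.5*cos(j) + 1.2)^2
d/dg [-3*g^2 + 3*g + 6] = 3 - 6*g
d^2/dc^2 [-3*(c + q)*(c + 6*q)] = -6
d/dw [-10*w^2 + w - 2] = 1 - 20*w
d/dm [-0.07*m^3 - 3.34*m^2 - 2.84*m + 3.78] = -0.21*m^2 - 6.68*m - 2.84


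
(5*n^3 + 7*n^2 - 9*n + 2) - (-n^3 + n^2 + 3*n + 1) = 6*n^3 + 6*n^2 - 12*n + 1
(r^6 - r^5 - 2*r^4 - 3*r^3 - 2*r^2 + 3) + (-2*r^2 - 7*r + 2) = r^6 - r^5 - 2*r^4 - 3*r^3 - 4*r^2 - 7*r + 5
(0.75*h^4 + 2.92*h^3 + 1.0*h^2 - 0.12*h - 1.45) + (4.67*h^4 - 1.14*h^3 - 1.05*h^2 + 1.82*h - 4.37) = 5.42*h^4 + 1.78*h^3 - 0.05*h^2 + 1.7*h - 5.82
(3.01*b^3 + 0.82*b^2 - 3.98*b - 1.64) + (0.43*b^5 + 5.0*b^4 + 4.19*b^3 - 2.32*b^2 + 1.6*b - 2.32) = 0.43*b^5 + 5.0*b^4 + 7.2*b^3 - 1.5*b^2 - 2.38*b - 3.96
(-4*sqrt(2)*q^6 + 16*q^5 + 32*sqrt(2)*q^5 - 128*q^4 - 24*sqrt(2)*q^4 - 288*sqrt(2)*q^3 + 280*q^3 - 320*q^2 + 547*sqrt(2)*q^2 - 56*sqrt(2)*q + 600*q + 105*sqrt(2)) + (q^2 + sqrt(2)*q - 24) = -4*sqrt(2)*q^6 + 16*q^5 + 32*sqrt(2)*q^5 - 128*q^4 - 24*sqrt(2)*q^4 - 288*sqrt(2)*q^3 + 280*q^3 - 319*q^2 + 547*sqrt(2)*q^2 - 55*sqrt(2)*q + 600*q - 24 + 105*sqrt(2)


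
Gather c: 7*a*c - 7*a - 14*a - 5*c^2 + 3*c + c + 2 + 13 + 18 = -21*a - 5*c^2 + c*(7*a + 4) + 33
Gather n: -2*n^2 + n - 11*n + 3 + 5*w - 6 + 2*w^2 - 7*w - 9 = -2*n^2 - 10*n + 2*w^2 - 2*w - 12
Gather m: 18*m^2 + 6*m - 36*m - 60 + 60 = 18*m^2 - 30*m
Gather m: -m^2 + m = -m^2 + m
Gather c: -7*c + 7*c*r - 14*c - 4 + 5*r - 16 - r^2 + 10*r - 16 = c*(7*r - 21) - r^2 + 15*r - 36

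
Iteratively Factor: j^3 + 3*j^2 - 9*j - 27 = (j + 3)*(j^2 - 9) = (j - 3)*(j + 3)*(j + 3)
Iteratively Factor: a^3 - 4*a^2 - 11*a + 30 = (a - 2)*(a^2 - 2*a - 15) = (a - 2)*(a + 3)*(a - 5)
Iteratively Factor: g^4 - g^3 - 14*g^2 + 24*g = (g - 2)*(g^3 + g^2 - 12*g) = g*(g - 2)*(g^2 + g - 12) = g*(g - 3)*(g - 2)*(g + 4)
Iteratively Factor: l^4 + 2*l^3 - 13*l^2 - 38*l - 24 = (l + 3)*(l^3 - l^2 - 10*l - 8) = (l - 4)*(l + 3)*(l^2 + 3*l + 2) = (l - 4)*(l + 1)*(l + 3)*(l + 2)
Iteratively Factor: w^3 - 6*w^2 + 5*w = (w - 5)*(w^2 - w) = (w - 5)*(w - 1)*(w)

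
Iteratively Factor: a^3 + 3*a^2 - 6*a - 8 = (a + 4)*(a^2 - a - 2) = (a + 1)*(a + 4)*(a - 2)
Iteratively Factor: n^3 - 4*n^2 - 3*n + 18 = (n + 2)*(n^2 - 6*n + 9) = (n - 3)*(n + 2)*(n - 3)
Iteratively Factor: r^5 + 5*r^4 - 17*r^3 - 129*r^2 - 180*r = (r + 4)*(r^4 + r^3 - 21*r^2 - 45*r) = (r - 5)*(r + 4)*(r^3 + 6*r^2 + 9*r) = r*(r - 5)*(r + 4)*(r^2 + 6*r + 9) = r*(r - 5)*(r + 3)*(r + 4)*(r + 3)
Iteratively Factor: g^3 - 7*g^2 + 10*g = (g - 2)*(g^2 - 5*g) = (g - 5)*(g - 2)*(g)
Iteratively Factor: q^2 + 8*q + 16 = (q + 4)*(q + 4)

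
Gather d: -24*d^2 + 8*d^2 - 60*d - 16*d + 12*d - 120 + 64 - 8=-16*d^2 - 64*d - 64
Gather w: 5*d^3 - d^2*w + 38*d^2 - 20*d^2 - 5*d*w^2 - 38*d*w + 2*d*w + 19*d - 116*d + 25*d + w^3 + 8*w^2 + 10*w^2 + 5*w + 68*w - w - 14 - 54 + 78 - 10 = 5*d^3 + 18*d^2 - 72*d + w^3 + w^2*(18 - 5*d) + w*(-d^2 - 36*d + 72)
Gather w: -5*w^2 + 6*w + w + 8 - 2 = -5*w^2 + 7*w + 6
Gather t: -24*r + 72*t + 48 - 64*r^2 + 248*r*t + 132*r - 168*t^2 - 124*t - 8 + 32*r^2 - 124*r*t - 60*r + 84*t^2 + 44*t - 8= -32*r^2 + 48*r - 84*t^2 + t*(124*r - 8) + 32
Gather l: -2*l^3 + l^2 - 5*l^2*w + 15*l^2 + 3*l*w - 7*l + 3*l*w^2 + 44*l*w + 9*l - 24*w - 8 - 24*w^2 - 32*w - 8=-2*l^3 + l^2*(16 - 5*w) + l*(3*w^2 + 47*w + 2) - 24*w^2 - 56*w - 16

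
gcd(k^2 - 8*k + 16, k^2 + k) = 1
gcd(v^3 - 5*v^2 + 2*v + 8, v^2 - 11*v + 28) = v - 4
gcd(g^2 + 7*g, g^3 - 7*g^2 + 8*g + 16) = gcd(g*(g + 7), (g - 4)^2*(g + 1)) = 1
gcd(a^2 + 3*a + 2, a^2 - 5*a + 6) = 1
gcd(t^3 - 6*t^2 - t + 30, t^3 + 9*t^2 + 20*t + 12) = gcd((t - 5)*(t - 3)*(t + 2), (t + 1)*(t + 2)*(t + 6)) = t + 2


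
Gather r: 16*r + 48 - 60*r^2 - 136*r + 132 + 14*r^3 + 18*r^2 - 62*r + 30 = 14*r^3 - 42*r^2 - 182*r + 210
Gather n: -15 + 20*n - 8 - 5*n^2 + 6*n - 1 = -5*n^2 + 26*n - 24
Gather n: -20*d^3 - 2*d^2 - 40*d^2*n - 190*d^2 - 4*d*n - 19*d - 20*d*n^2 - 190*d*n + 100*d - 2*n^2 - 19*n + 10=-20*d^3 - 192*d^2 + 81*d + n^2*(-20*d - 2) + n*(-40*d^2 - 194*d - 19) + 10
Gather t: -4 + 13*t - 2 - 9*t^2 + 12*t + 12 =-9*t^2 + 25*t + 6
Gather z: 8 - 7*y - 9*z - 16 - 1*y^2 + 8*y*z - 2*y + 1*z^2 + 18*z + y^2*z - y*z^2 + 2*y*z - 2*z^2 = -y^2 - 9*y + z^2*(-y - 1) + z*(y^2 + 10*y + 9) - 8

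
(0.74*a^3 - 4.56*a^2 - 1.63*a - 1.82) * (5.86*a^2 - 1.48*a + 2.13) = 4.3364*a^5 - 27.8168*a^4 - 1.2268*a^3 - 17.9656*a^2 - 0.7783*a - 3.8766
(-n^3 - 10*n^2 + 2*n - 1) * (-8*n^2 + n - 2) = 8*n^5 + 79*n^4 - 24*n^3 + 30*n^2 - 5*n + 2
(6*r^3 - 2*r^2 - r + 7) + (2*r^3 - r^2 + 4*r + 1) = 8*r^3 - 3*r^2 + 3*r + 8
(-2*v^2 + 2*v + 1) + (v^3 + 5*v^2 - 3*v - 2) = v^3 + 3*v^2 - v - 1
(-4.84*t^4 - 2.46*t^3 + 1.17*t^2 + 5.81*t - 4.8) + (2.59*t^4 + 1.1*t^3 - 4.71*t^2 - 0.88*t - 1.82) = -2.25*t^4 - 1.36*t^3 - 3.54*t^2 + 4.93*t - 6.62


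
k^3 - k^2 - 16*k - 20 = (k - 5)*(k + 2)^2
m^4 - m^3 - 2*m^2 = m^2*(m - 2)*(m + 1)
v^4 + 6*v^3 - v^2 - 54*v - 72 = (v - 3)*(v + 2)*(v + 3)*(v + 4)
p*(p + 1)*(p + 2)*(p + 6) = p^4 + 9*p^3 + 20*p^2 + 12*p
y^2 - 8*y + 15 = (y - 5)*(y - 3)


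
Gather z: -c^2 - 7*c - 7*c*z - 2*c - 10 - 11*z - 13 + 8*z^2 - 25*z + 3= -c^2 - 9*c + 8*z^2 + z*(-7*c - 36) - 20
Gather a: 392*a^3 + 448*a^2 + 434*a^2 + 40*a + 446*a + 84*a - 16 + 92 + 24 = 392*a^3 + 882*a^2 + 570*a + 100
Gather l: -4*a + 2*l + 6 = -4*a + 2*l + 6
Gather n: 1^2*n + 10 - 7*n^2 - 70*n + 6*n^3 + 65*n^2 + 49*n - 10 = 6*n^3 + 58*n^2 - 20*n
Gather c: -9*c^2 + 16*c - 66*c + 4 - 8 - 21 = -9*c^2 - 50*c - 25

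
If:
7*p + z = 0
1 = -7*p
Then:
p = -1/7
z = 1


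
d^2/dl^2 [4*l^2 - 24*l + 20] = 8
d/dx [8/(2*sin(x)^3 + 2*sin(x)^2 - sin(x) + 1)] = 8*(-6*sin(x)^2 - 4*sin(x) + 1)*cos(x)/(2*sin(x)^3 + 2*sin(x)^2 - sin(x) + 1)^2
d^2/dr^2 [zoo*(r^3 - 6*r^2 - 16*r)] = zoo*(r - 2)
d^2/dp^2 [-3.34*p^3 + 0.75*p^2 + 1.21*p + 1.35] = 1.5 - 20.04*p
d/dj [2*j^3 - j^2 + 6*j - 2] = 6*j^2 - 2*j + 6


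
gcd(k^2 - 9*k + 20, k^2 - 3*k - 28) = 1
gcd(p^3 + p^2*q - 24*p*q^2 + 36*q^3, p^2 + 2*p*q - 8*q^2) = p - 2*q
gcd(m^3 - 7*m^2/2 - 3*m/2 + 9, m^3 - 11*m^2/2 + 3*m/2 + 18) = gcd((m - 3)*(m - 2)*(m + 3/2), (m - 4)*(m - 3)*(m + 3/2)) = m^2 - 3*m/2 - 9/2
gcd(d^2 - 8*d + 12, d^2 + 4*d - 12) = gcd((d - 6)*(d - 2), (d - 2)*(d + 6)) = d - 2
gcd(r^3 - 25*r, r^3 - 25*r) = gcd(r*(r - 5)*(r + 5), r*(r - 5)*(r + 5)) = r^3 - 25*r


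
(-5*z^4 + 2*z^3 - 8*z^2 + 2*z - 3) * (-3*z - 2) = 15*z^5 + 4*z^4 + 20*z^3 + 10*z^2 + 5*z + 6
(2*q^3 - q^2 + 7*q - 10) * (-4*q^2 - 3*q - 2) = -8*q^5 - 2*q^4 - 29*q^3 + 21*q^2 + 16*q + 20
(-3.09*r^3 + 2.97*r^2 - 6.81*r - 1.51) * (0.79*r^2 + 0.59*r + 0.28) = -2.4411*r^5 + 0.523200000000001*r^4 - 4.4928*r^3 - 4.3792*r^2 - 2.7977*r - 0.4228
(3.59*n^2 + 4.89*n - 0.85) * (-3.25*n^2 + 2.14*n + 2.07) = -11.6675*n^4 - 8.2099*n^3 + 20.6584*n^2 + 8.3033*n - 1.7595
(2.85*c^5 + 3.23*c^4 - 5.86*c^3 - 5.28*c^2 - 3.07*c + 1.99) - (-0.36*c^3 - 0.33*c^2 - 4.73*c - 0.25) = 2.85*c^5 + 3.23*c^4 - 5.5*c^3 - 4.95*c^2 + 1.66*c + 2.24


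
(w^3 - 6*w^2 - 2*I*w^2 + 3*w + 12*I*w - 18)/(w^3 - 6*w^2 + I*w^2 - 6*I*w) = (w - 3*I)/w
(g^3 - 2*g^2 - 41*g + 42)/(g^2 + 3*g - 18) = (g^2 - 8*g + 7)/(g - 3)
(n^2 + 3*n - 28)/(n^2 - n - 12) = (n + 7)/(n + 3)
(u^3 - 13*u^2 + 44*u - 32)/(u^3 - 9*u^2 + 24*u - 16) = (u - 8)/(u - 4)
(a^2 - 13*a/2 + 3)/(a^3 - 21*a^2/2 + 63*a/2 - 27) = (2*a - 1)/(2*a^2 - 9*a + 9)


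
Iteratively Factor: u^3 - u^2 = (u - 1)*(u^2) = u*(u - 1)*(u)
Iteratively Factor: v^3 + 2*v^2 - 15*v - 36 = (v - 4)*(v^2 + 6*v + 9) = (v - 4)*(v + 3)*(v + 3)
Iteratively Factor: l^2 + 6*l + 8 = (l + 2)*(l + 4)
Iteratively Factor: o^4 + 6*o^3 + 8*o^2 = (o + 4)*(o^3 + 2*o^2) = o*(o + 4)*(o^2 + 2*o) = o^2*(o + 4)*(o + 2)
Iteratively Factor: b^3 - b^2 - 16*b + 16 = (b - 1)*(b^2 - 16) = (b - 4)*(b - 1)*(b + 4)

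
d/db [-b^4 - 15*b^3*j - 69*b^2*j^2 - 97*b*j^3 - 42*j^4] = -4*b^3 - 45*b^2*j - 138*b*j^2 - 97*j^3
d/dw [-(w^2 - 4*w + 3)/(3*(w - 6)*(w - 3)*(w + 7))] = (w^2 - 2*w + 41)/(3*(w^4 + 2*w^3 - 83*w^2 - 84*w + 1764))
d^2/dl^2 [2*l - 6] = 0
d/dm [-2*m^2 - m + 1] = -4*m - 1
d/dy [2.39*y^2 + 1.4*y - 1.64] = 4.78*y + 1.4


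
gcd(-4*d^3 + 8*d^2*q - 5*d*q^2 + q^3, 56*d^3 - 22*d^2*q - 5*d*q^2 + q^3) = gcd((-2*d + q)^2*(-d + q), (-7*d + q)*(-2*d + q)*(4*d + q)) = -2*d + q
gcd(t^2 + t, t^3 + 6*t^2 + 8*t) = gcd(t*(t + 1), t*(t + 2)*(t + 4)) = t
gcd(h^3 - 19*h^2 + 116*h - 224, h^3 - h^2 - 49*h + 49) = h - 7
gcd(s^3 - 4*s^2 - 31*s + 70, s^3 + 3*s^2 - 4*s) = 1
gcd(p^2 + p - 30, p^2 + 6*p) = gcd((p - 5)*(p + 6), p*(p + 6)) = p + 6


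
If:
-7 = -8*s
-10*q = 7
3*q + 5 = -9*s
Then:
No Solution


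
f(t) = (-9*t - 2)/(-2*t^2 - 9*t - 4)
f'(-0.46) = 222.83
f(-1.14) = 2.26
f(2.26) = 0.65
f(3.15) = 0.58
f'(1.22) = -0.06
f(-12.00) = -0.58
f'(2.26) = -0.08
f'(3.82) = -0.06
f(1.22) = 0.72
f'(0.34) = 0.25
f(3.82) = 0.54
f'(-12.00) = -0.07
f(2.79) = 0.61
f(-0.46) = -7.56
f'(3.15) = -0.07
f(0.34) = 0.69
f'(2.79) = -0.07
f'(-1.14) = 0.28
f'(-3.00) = -4.80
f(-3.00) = 5.00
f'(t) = (-9*t - 2)*(4*t + 9)/(-2*t^2 - 9*t - 4)^2 - 9/(-2*t^2 - 9*t - 4) = 2*(-9*t^2 - 4*t + 9)/(4*t^4 + 36*t^3 + 97*t^2 + 72*t + 16)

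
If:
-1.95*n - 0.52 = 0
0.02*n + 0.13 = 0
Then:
No Solution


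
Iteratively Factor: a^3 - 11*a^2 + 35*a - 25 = (a - 1)*(a^2 - 10*a + 25) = (a - 5)*(a - 1)*(a - 5)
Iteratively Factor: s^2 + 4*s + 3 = (s + 1)*(s + 3)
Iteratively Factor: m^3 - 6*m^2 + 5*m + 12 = (m + 1)*(m^2 - 7*m + 12) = (m - 3)*(m + 1)*(m - 4)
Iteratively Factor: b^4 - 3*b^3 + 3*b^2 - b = (b)*(b^3 - 3*b^2 + 3*b - 1) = b*(b - 1)*(b^2 - 2*b + 1) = b*(b - 1)^2*(b - 1)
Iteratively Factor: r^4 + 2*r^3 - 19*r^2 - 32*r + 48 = (r + 3)*(r^3 - r^2 - 16*r + 16) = (r + 3)*(r + 4)*(r^2 - 5*r + 4) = (r - 4)*(r + 3)*(r + 4)*(r - 1)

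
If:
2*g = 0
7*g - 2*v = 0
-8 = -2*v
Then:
No Solution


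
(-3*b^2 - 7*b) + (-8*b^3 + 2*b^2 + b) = -8*b^3 - b^2 - 6*b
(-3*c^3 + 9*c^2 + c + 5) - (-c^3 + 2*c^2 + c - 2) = -2*c^3 + 7*c^2 + 7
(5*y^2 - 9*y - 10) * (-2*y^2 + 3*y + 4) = -10*y^4 + 33*y^3 + 13*y^2 - 66*y - 40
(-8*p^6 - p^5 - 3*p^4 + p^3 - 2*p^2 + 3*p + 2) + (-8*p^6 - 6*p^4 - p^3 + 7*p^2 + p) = -16*p^6 - p^5 - 9*p^4 + 5*p^2 + 4*p + 2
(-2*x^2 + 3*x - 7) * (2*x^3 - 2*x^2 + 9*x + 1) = -4*x^5 + 10*x^4 - 38*x^3 + 39*x^2 - 60*x - 7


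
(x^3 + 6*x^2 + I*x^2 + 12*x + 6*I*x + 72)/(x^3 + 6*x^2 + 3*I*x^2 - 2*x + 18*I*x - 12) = (x^2 + I*x + 12)/(x^2 + 3*I*x - 2)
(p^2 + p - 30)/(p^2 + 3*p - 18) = (p - 5)/(p - 3)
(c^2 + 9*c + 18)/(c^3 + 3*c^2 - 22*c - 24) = (c + 3)/(c^2 - 3*c - 4)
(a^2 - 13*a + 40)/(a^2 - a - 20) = (a - 8)/(a + 4)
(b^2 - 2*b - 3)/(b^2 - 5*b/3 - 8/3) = 3*(b - 3)/(3*b - 8)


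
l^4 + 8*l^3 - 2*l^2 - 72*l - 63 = (l - 3)*(l + 1)*(l + 3)*(l + 7)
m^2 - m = m*(m - 1)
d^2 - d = d*(d - 1)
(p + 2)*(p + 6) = p^2 + 8*p + 12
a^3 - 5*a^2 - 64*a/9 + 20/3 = (a - 6)*(a - 2/3)*(a + 5/3)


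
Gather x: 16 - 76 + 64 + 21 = 25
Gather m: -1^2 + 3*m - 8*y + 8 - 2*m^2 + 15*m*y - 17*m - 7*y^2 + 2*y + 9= -2*m^2 + m*(15*y - 14) - 7*y^2 - 6*y + 16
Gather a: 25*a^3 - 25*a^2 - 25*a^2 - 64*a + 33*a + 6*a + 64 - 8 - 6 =25*a^3 - 50*a^2 - 25*a + 50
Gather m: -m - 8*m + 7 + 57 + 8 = 72 - 9*m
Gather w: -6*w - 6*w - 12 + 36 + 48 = 72 - 12*w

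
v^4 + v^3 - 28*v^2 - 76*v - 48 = (v - 6)*(v + 1)*(v + 2)*(v + 4)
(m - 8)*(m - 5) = m^2 - 13*m + 40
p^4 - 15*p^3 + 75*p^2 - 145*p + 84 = (p - 7)*(p - 4)*(p - 3)*(p - 1)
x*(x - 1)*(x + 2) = x^3 + x^2 - 2*x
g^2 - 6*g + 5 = (g - 5)*(g - 1)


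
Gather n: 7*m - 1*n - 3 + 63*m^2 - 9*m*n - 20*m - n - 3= 63*m^2 - 13*m + n*(-9*m - 2) - 6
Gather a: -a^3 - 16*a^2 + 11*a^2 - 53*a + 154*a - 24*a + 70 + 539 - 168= -a^3 - 5*a^2 + 77*a + 441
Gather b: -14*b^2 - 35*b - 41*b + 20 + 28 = -14*b^2 - 76*b + 48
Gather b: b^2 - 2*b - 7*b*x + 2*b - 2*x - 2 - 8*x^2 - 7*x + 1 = b^2 - 7*b*x - 8*x^2 - 9*x - 1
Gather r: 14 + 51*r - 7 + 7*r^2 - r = 7*r^2 + 50*r + 7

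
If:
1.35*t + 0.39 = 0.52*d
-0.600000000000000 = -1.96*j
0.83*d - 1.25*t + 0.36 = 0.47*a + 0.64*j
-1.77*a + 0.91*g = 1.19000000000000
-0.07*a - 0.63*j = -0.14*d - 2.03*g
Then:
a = -0.55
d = -2.25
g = 0.23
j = 0.31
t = -1.16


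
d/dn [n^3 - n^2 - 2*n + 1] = 3*n^2 - 2*n - 2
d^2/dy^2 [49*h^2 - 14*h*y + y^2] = 2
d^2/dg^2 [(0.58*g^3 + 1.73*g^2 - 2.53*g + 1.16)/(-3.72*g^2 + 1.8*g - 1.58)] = (-1.4210854715202e-14*g^5 + 49.91376*g^3 - 25.4086560000001*g^2 - 51.30528*g + 11.872328)/(51.478848*g^6 - 74.72736*g^5 + 101.752416*g^4 - 69.31008*g^3 + 43.217424*g^2 - 13.48056*g + 3.944312)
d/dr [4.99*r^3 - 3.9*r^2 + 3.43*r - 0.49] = 14.97*r^2 - 7.8*r + 3.43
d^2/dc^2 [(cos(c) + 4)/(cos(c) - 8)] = 12*(sin(c)^2 - 8*cos(c) + 1)/(cos(c) - 8)^3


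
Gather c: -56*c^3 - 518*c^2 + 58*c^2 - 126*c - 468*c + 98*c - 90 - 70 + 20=-56*c^3 - 460*c^2 - 496*c - 140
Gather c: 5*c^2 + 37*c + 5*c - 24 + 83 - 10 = 5*c^2 + 42*c + 49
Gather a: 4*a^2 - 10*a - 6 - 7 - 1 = 4*a^2 - 10*a - 14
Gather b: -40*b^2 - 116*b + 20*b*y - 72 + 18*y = -40*b^2 + b*(20*y - 116) + 18*y - 72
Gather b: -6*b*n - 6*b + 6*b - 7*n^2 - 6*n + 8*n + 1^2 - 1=-6*b*n - 7*n^2 + 2*n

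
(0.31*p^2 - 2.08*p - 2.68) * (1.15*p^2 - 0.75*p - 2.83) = 0.3565*p^4 - 2.6245*p^3 - 2.3993*p^2 + 7.8964*p + 7.5844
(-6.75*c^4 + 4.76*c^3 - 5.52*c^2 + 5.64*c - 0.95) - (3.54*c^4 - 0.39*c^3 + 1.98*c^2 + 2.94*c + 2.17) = -10.29*c^4 + 5.15*c^3 - 7.5*c^2 + 2.7*c - 3.12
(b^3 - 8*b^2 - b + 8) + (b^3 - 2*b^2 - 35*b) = 2*b^3 - 10*b^2 - 36*b + 8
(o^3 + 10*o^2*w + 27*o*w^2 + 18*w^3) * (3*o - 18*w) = 3*o^4 + 12*o^3*w - 99*o^2*w^2 - 432*o*w^3 - 324*w^4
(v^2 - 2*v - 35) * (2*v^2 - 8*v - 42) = 2*v^4 - 12*v^3 - 96*v^2 + 364*v + 1470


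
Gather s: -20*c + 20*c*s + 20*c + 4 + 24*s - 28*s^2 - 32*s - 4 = -28*s^2 + s*(20*c - 8)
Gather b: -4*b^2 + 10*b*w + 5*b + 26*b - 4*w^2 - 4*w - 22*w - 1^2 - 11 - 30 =-4*b^2 + b*(10*w + 31) - 4*w^2 - 26*w - 42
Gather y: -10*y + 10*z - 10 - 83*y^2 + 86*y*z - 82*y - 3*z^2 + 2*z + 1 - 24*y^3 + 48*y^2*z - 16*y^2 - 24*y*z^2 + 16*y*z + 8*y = -24*y^3 + y^2*(48*z - 99) + y*(-24*z^2 + 102*z - 84) - 3*z^2 + 12*z - 9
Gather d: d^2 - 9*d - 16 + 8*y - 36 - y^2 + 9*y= d^2 - 9*d - y^2 + 17*y - 52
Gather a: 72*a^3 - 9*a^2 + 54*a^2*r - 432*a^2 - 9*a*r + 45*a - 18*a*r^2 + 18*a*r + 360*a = 72*a^3 + a^2*(54*r - 441) + a*(-18*r^2 + 9*r + 405)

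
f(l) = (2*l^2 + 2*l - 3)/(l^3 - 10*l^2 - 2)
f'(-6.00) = 0.00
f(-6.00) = -0.10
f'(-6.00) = 0.00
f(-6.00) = -0.10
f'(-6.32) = -0.00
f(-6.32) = -0.10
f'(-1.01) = 0.55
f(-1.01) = 0.23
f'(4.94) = -0.08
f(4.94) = -0.44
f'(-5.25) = 0.00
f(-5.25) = -0.10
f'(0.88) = -0.55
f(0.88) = -0.03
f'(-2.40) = 0.06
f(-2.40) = -0.05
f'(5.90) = -0.13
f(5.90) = -0.54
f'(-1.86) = 0.12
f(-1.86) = -0.00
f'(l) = (4*l + 2)/(l^3 - 10*l^2 - 2) + (-3*l^2 + 20*l)*(2*l^2 + 2*l - 3)/(l^3 - 10*l^2 - 2)^2 = (-2*l^4 - 4*l^3 + 29*l^2 - 68*l - 4)/(l^6 - 20*l^5 + 100*l^4 - 4*l^3 + 40*l^2 + 4)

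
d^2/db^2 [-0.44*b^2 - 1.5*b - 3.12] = -0.880000000000000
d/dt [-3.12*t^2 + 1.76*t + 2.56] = 1.76 - 6.24*t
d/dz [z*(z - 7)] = 2*z - 7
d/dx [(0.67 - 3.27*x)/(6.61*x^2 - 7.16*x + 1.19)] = (21.6147*x^2 - 8.8574*x + 0.9059)/(43.6921*x^4 - 94.6552*x^3 + 66.9974*x^2 - 17.0408*x + 1.4161)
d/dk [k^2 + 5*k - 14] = 2*k + 5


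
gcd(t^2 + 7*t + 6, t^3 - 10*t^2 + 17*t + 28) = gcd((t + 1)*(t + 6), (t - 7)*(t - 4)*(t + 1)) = t + 1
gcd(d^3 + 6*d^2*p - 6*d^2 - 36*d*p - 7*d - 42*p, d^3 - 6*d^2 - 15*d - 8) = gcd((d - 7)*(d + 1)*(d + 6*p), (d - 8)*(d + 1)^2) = d + 1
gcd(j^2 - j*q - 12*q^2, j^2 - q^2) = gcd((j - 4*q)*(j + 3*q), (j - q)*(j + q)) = 1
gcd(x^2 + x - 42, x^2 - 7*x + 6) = x - 6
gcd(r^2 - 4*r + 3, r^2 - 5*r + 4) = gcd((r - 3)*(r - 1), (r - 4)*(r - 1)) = r - 1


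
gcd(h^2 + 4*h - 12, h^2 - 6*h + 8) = h - 2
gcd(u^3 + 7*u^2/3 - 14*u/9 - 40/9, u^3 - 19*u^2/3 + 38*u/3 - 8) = u - 4/3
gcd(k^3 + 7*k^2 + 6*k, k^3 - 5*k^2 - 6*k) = k^2 + k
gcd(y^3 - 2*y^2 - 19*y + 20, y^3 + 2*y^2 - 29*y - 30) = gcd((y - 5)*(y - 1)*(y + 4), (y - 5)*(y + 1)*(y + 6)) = y - 5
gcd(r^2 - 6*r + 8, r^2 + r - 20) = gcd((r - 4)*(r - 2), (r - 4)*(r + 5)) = r - 4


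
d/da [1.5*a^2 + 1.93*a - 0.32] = 3.0*a + 1.93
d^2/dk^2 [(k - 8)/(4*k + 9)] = -328/(4*k + 9)^3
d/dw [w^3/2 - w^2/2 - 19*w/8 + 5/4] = 3*w^2/2 - w - 19/8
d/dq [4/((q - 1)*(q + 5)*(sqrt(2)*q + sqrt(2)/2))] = 24*sqrt(2)*(-q^2 - 3*q + 1)/(4*q^6 + 36*q^5 + 57*q^4 - 128*q^3 - 54*q^2 + 60*q + 25)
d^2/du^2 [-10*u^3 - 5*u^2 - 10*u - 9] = -60*u - 10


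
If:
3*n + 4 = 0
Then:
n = -4/3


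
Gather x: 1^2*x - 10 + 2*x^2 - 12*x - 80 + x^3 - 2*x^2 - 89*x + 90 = x^3 - 100*x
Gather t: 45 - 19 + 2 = 28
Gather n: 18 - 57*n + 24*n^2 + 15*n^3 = 15*n^3 + 24*n^2 - 57*n + 18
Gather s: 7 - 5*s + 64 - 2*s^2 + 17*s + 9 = -2*s^2 + 12*s + 80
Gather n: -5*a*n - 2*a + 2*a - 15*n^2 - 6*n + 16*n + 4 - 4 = -15*n^2 + n*(10 - 5*a)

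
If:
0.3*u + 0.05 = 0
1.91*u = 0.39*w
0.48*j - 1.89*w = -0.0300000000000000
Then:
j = -3.28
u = -0.17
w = -0.82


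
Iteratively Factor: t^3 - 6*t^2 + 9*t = (t)*(t^2 - 6*t + 9) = t*(t - 3)*(t - 3)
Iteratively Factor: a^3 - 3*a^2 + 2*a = (a - 2)*(a^2 - a) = (a - 2)*(a - 1)*(a)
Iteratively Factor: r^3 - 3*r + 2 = (r - 1)*(r^2 + r - 2) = (r - 1)*(r + 2)*(r - 1)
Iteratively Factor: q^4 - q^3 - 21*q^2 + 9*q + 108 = (q - 4)*(q^3 + 3*q^2 - 9*q - 27) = (q - 4)*(q + 3)*(q^2 - 9) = (q - 4)*(q + 3)^2*(q - 3)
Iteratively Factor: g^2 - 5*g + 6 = (g - 3)*(g - 2)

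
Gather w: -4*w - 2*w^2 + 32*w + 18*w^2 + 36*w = 16*w^2 + 64*w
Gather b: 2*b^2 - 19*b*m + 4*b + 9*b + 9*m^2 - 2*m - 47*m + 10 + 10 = 2*b^2 + b*(13 - 19*m) + 9*m^2 - 49*m + 20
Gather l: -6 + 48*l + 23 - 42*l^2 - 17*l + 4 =-42*l^2 + 31*l + 21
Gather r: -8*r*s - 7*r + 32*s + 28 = r*(-8*s - 7) + 32*s + 28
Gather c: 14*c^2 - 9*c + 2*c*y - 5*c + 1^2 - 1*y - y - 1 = 14*c^2 + c*(2*y - 14) - 2*y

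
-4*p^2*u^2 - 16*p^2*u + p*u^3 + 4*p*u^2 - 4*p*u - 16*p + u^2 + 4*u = (-4*p + u)*(u + 4)*(p*u + 1)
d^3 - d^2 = d^2*(d - 1)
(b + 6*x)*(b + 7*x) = b^2 + 13*b*x + 42*x^2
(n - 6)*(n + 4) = n^2 - 2*n - 24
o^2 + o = o*(o + 1)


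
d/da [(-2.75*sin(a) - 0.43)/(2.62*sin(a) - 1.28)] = 4.6466*cos(a)/(2.62*sin(a) - 1.28)^2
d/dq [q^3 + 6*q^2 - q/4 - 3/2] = 3*q^2 + 12*q - 1/4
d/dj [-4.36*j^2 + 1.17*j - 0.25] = 1.17 - 8.72*j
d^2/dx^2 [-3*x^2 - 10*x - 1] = -6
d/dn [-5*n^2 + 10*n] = 10 - 10*n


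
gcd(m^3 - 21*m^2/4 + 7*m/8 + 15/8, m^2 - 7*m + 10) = m - 5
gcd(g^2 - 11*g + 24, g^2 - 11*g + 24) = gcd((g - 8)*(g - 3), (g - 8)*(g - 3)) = g^2 - 11*g + 24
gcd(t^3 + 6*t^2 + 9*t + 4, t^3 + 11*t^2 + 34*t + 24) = t^2 + 5*t + 4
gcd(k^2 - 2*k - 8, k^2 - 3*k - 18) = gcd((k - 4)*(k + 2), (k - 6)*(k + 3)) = 1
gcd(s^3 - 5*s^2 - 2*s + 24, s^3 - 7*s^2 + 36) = s^2 - s - 6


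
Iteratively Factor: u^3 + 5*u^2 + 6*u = (u)*(u^2 + 5*u + 6) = u*(u + 3)*(u + 2)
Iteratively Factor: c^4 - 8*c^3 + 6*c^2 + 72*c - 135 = (c - 3)*(c^3 - 5*c^2 - 9*c + 45) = (c - 3)*(c + 3)*(c^2 - 8*c + 15) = (c - 5)*(c - 3)*(c + 3)*(c - 3)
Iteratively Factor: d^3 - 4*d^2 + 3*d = (d)*(d^2 - 4*d + 3) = d*(d - 3)*(d - 1)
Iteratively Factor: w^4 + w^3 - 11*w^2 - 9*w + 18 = (w - 3)*(w^3 + 4*w^2 + w - 6) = (w - 3)*(w + 2)*(w^2 + 2*w - 3) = (w - 3)*(w + 2)*(w + 3)*(w - 1)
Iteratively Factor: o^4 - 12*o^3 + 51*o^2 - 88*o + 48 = (o - 3)*(o^3 - 9*o^2 + 24*o - 16) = (o - 4)*(o - 3)*(o^2 - 5*o + 4) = (o - 4)*(o - 3)*(o - 1)*(o - 4)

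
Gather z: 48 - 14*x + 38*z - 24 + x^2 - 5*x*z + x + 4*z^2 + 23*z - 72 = x^2 - 13*x + 4*z^2 + z*(61 - 5*x) - 48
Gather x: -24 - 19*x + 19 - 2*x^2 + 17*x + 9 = -2*x^2 - 2*x + 4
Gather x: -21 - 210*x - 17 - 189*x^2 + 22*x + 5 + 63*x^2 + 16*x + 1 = -126*x^2 - 172*x - 32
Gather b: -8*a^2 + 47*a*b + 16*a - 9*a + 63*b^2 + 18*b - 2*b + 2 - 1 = -8*a^2 + 7*a + 63*b^2 + b*(47*a + 16) + 1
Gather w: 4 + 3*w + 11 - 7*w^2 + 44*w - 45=-7*w^2 + 47*w - 30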